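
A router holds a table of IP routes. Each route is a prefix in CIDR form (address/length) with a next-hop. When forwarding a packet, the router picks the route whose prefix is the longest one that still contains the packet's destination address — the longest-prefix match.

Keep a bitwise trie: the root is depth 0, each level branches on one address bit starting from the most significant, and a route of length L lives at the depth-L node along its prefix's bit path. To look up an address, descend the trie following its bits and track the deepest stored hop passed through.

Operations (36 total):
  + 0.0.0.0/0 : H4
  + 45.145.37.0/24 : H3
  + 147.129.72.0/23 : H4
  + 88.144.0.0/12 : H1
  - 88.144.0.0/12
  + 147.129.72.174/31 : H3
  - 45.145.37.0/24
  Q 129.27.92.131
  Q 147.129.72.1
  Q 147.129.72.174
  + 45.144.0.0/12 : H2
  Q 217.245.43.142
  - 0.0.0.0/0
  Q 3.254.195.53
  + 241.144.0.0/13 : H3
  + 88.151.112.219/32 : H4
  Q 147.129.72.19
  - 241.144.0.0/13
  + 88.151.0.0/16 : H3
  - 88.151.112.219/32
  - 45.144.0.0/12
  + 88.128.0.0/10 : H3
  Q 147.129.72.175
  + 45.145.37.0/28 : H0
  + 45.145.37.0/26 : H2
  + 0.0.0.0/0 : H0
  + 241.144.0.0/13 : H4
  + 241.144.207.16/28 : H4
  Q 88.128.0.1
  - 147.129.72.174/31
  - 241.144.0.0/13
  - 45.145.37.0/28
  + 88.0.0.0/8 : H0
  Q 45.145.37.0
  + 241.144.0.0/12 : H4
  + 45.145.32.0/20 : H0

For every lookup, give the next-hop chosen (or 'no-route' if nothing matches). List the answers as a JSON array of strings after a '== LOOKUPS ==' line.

Apply in order:
  add 0.0.0.0/0 -> H4 at depth 0
  add 45.145.37.0/24 -> H3 at depth 24
  add 147.129.72.0/23 -> H4 at depth 23
  add 88.144.0.0/12 -> H1 at depth 12
  del 88.144.0.0/12 (clear depth 12)
  add 147.129.72.174/31 -> H3 at depth 31
  del 45.145.37.0/24 (clear depth 24)
  lookup 129.27.92.131: bits 100 walk d0:H4→d1:-→d2:-→d3:- -> H4
  lookup 147.129.72.1: bits 100100111000000101001000 walk d0:H4→d1:-→d2:-→d3:-→d4:-→d5:-→d6:-→d7:-→d8:-→d9:-→d10:-→d11:-→d12:-→d13:-→d14:-→d15:-→d16:-→d17:-→d18:-→d19:-→d20:-→d21:-→d22:-→d23:H4→d24:- -> H4
  lookup 147.129.72.174: bits 1001001110000001010010001010111 walk d0:H4→d1:-→d2:-→d3:-→d4:-→d5:-→d6:-→d7:-→d8:-→d9:-→d10:-→d11:-→d12:-→d13:-→d14:-→d15:-→d16:-→d17:-→d18:-→d19:-→d20:-→d21:-→d22:-→d23:H4→d24:-→d25:-→d26:-→d27:-→d28:-→d29:-→d30:-→d31:H3 -> H3
  add 45.144.0.0/12 -> H2 at depth 12
  lookup 217.245.43.142: bits 1 walk d0:H4→d1:- -> H4
  del 0.0.0.0/0 (clear depth 0)
  lookup 3.254.195.53: bits 00 walk d0:-→d1:-→d2:- -> no-route
  add 241.144.0.0/13 -> H3 at depth 13
  add 88.151.112.219/32 -> H4 at depth 32
  lookup 147.129.72.19: bits 100100111000000101001000 walk d0:-→d1:-→d2:-→d3:-→d4:-→d5:-→d6:-→d7:-→d8:-→d9:-→d10:-→d11:-→d12:-→d13:-→d14:-→d15:-→d16:-→d17:-→d18:-→d19:-→d20:-→d21:-→d22:-→d23:H4→d24:- -> H4
  del 241.144.0.0/13 (clear depth 13)
  add 88.151.0.0/16 -> H3 at depth 16
  del 88.151.112.219/32 (clear depth 32)
  del 45.144.0.0/12 (clear depth 12)
  add 88.128.0.0/10 -> H3 at depth 10
  lookup 147.129.72.175: bits 1001001110000001010010001010111 walk d0:-→d1:-→d2:-→d3:-→d4:-→d5:-→d6:-→d7:-→d8:-→d9:-→d10:-→d11:-→d12:-→d13:-→d14:-→d15:-→d16:-→d17:-→d18:-→d19:-→d20:-→d21:-→d22:-→d23:H4→d24:-→d25:-→d26:-→d27:-→d28:-→d29:-→d30:-→d31:H3 -> H3
  add 45.145.37.0/28 -> H0 at depth 28
  add 45.145.37.0/26 -> H2 at depth 26
  add 0.0.0.0/0 -> H0 at depth 0
  add 241.144.0.0/13 -> H4 at depth 13
  add 241.144.207.16/28 -> H4 at depth 28
  lookup 88.128.0.1: bits 01011000100 walk d0:H0→d1:-→d2:-→d3:-→d4:-→d5:-→d6:-→d7:-→d8:-→d9:-→d10:H3→d11:- -> H3
  del 147.129.72.174/31 (clear depth 31)
  del 241.144.0.0/13 (clear depth 13)
  del 45.145.37.0/28 (clear depth 28)
  add 88.0.0.0/8 -> H0 at depth 8
  lookup 45.145.37.0: bits 0010110110010001001001010000 walk d0:H0→d1:-→d2:-→d3:-→d4:-→d5:-→d6:-→d7:-→d8:-→d9:-→d10:-→d11:-→d12:-→d13:-→d14:-→d15:-→d16:-→d17:-→d18:-→d19:-→d20:-→d21:-→d22:-→d23:-→d24:-→d25:-→d26:H2→d27:-→d28:- -> H2
  add 241.144.0.0/12 -> H4 at depth 12
  add 45.145.32.0/20 -> H0 at depth 20

== LOOKUPS ==
["H4","H4","H3","H4","no-route","H4","H3","H3","H2"]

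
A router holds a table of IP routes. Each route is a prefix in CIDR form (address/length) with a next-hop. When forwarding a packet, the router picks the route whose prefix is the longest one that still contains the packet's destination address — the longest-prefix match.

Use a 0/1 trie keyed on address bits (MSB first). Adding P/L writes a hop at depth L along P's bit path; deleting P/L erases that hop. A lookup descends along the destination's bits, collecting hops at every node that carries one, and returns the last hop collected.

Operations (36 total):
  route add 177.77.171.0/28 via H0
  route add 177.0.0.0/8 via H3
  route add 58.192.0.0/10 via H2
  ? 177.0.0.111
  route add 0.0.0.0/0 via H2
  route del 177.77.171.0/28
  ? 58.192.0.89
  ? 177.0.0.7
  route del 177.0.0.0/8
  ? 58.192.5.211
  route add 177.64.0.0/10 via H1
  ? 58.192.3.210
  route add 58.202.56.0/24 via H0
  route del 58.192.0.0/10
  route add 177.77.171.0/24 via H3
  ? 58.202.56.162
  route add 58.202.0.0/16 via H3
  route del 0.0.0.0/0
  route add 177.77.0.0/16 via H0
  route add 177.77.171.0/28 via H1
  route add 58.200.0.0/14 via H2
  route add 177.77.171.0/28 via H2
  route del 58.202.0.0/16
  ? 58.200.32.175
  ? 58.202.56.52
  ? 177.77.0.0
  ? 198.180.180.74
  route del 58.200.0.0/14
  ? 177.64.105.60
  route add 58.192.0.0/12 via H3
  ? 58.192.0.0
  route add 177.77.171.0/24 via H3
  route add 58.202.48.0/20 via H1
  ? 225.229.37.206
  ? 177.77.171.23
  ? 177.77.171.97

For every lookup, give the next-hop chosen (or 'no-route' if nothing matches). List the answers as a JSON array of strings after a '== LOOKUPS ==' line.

Process each operation:
  add 177.77.171.0/28 -> H0 at depth 28
  add 177.0.0.0/8 -> H3 at depth 8
  add 58.192.0.0/10 -> H2 at depth 10
  lookup 177.0.0.111: bits 101100010 walk d0:-→d1:-→d2:-→d3:-→d4:-→d5:-→d6:-→d7:-→d8:H3→d9:- -> H3
  add 0.0.0.0/0 -> H2 at depth 0
  del 177.77.171.0/28 (clear depth 28)
  lookup 58.192.0.89: bits 0011101011 walk d0:H2→d1:-→d2:-→d3:-→d4:-→d5:-→d6:-→d7:-→d8:-→d9:-→d10:H2 -> H2
  lookup 177.0.0.7: bits 101100010 walk d0:H2→d1:-→d2:-→d3:-→d4:-→d5:-→d6:-→d7:-→d8:H3→d9:- -> H3
  del 177.0.0.0/8 (clear depth 8)
  lookup 58.192.5.211: bits 0011101011 walk d0:H2→d1:-→d2:-→d3:-→d4:-→d5:-→d6:-→d7:-→d8:-→d9:-→d10:H2 -> H2
  add 177.64.0.0/10 -> H1 at depth 10
  lookup 58.192.3.210: bits 0011101011 walk d0:H2→d1:-→d2:-→d3:-→d4:-→d5:-→d6:-→d7:-→d8:-→d9:-→d10:H2 -> H2
  add 58.202.56.0/24 -> H0 at depth 24
  del 58.192.0.0/10 (clear depth 10)
  add 177.77.171.0/24 -> H3 at depth 24
  lookup 58.202.56.162: bits 001110101100101000111000 walk d0:H2→d1:-→d2:-→d3:-→d4:-→d5:-→d6:-→d7:-→d8:-→d9:-→d10:-→d11:-→d12:-→d13:-→d14:-→d15:-→d16:-→d17:-→d18:-→d19:-→d20:-→d21:-→d22:-→d23:-→d24:H0 -> H0
  add 58.202.0.0/16 -> H3 at depth 16
  del 0.0.0.0/0 (clear depth 0)
  add 177.77.0.0/16 -> H0 at depth 16
  add 177.77.171.0/28 -> H1 at depth 28
  add 58.200.0.0/14 -> H2 at depth 14
  add 177.77.171.0/28 -> H2 at depth 28
  del 58.202.0.0/16 (clear depth 16)
  lookup 58.200.32.175: bits 00111010110010 walk d0:-→d1:-→d2:-→d3:-→d4:-→d5:-→d6:-→d7:-→d8:-→d9:-→d10:-→d11:-→d12:-→d13:-→d14:H2 -> H2
  lookup 58.202.56.52: bits 001110101100101000111000 walk d0:-→d1:-→d2:-→d3:-→d4:-→d5:-→d6:-→d7:-→d8:-→d9:-→d10:-→d11:-→d12:-→d13:-→d14:H2→d15:-→d16:-→d17:-→d18:-→d19:-→d20:-→d21:-→d22:-→d23:-→d24:H0 -> H0
  lookup 177.77.0.0: bits 1011000101001101 walk d0:-→d1:-→d2:-→d3:-→d4:-→d5:-→d6:-→d7:-→d8:-→d9:-→d10:H1→d11:-→d12:-→d13:-→d14:-→d15:-→d16:H0 -> H0
  lookup 198.180.180.74: bits 1 walk d0:-→d1:- -> no-route
  del 58.200.0.0/14 (clear depth 14)
  lookup 177.64.105.60: bits 101100010100 walk d0:-→d1:-→d2:-→d3:-→d4:-→d5:-→d6:-→d7:-→d8:-→d9:-→d10:H1→d11:-→d12:- -> H1
  add 58.192.0.0/12 -> H3 at depth 12
  lookup 58.192.0.0: bits 001110101100 walk d0:-→d1:-→d2:-→d3:-→d4:-→d5:-→d6:-→d7:-→d8:-→d9:-→d10:-→d11:-→d12:H3 -> H3
  add 177.77.171.0/24 -> H3 at depth 24
  add 58.202.48.0/20 -> H1 at depth 20
  lookup 225.229.37.206: bits 1 walk d0:-→d1:- -> no-route
  lookup 177.77.171.23: bits 101100010100110110101011000 walk d0:-→d1:-→d2:-→d3:-→d4:-→d5:-→d6:-→d7:-→d8:-→d9:-→d10:H1→d11:-→d12:-→d13:-→d14:-→d15:-→d16:H0→d17:-→d18:-→d19:-→d20:-→d21:-→d22:-→d23:-→d24:H3→d25:-→d26:-→d27:- -> H3
  lookup 177.77.171.97: bits 1011000101001101101010110 walk d0:-→d1:-→d2:-→d3:-→d4:-→d5:-→d6:-→d7:-→d8:-→d9:-→d10:H1→d11:-→d12:-→d13:-→d14:-→d15:-→d16:H0→d17:-→d18:-→d19:-→d20:-→d21:-→d22:-→d23:-→d24:H3→d25:- -> H3

== LOOKUPS ==
["H3","H2","H3","H2","H2","H0","H2","H0","H0","no-route","H1","H3","no-route","H3","H3"]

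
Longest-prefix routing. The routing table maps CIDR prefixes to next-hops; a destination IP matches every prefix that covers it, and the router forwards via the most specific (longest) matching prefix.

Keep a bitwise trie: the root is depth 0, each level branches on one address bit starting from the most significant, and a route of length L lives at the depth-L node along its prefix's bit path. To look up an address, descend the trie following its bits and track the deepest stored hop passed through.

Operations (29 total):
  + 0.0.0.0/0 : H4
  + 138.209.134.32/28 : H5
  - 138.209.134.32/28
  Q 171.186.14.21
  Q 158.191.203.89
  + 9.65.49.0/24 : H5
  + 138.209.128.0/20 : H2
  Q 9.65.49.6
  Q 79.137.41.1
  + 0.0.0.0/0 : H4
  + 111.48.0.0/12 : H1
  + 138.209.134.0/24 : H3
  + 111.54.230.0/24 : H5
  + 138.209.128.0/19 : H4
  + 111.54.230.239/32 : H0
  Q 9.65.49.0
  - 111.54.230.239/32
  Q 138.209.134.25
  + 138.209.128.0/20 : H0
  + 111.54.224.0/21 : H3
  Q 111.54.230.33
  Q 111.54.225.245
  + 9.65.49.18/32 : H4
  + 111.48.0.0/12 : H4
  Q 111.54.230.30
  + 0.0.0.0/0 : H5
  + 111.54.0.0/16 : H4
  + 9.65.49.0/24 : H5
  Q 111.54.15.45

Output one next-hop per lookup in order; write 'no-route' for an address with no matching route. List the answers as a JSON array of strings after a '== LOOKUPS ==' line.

Apply in order:
  + 0.0.0.0/0 (H4) depth=0
  + 138.209.134.32/28 (H5) depth=28
  del 138.209.134.32/28 (clear depth 28)
  Q 171.186.14.21: descend 10 ; hops seen [H4] ; pick H4
  Q 158.191.203.89: descend 100 ; hops seen [H4] ; pick H4
  + 9.65.49.0/24 (H5) depth=24
  + 138.209.128.0/20 (H2) depth=20
  Q 9.65.49.6: descend 000010010100000100110001 ; hops seen [H4,H5] ; pick H5
  Q 79.137.41.1: descend 0 ; hops seen [H4] ; pick H4
  + 0.0.0.0/0 (H4) depth=0
  + 111.48.0.0/12 (H1) depth=12
  + 138.209.134.0/24 (H3) depth=24
  + 111.54.230.0/24 (H5) depth=24
  + 138.209.128.0/19 (H4) depth=19
  + 111.54.230.239/32 (H0) depth=32
  Q 9.65.49.0: descend 000010010100000100110001 ; hops seen [H4,H5] ; pick H5
  del 111.54.230.239/32 (clear depth 32)
  Q 138.209.134.25: descend 10001010110100011000011000 ; hops seen [H4,H4,H2,H3] ; pick H3
  + 138.209.128.0/20 (H0) depth=20
  + 111.54.224.0/21 (H3) depth=21
  Q 111.54.230.33: descend 011011110011011011100110 ; hops seen [H4,H1,H3,H5] ; pick H5
  Q 111.54.225.245: descend 011011110011011011100 ; hops seen [H4,H1,H3] ; pick H3
  + 9.65.49.18/32 (H4) depth=32
  + 111.48.0.0/12 (H4) depth=12
  Q 111.54.230.30: descend 011011110011011011100110 ; hops seen [H4,H4,H3,H5] ; pick H5
  + 0.0.0.0/0 (H5) depth=0
  + 111.54.0.0/16 (H4) depth=16
  + 9.65.49.0/24 (H5) depth=24
  Q 111.54.15.45: descend 0110111100110110 ; hops seen [H5,H4,H4] ; pick H4

== LOOKUPS ==
["H4","H4","H5","H4","H5","H3","H5","H3","H5","H4"]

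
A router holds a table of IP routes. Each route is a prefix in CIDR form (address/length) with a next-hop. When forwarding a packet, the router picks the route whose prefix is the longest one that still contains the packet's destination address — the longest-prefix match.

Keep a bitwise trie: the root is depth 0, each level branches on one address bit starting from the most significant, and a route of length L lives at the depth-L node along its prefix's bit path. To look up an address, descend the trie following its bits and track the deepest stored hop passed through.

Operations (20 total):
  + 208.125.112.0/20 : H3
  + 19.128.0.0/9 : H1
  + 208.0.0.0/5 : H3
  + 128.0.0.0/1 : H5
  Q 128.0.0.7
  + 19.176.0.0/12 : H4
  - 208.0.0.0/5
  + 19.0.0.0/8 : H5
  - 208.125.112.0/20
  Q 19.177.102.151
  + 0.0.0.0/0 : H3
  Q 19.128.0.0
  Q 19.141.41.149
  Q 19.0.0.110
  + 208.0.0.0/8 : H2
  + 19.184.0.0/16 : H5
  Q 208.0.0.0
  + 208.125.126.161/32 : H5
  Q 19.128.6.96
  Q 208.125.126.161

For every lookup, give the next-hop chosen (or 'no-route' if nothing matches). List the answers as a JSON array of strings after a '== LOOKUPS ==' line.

Trace:
  + 208.125.112.0/20 (H3) depth=20
  + 19.128.0.0/9 (H1) depth=9
  + 208.0.0.0/5 (H3) depth=5
  + 128.0.0.0/1 (H5) depth=1
  ? 128.0.0.7  path d0:-→d1:H5  best=H5
  + 19.176.0.0/12 (H4) depth=12
  del 208.0.0.0/5 (clear depth 5)
  + 19.0.0.0/8 (H5) depth=8
  del 208.125.112.0/20 (clear depth 20)
  ? 19.177.102.151  path d0:-→d1:-→d2:-→d3:-→d4:-→d5:-→d6:-→d7:-→d8:H5→d9:H1→d10:-→d11:-→d12:H4  best=H4
  + 0.0.0.0/0 (H3) depth=0
  ? 19.128.0.0  path d0:H3→d1:-→d2:-→d3:-→d4:-→d5:-→d6:-→d7:-→d8:H5→d9:H1→d10:-  best=H1
  ? 19.141.41.149  path d0:H3→d1:-→d2:-→d3:-→d4:-→d5:-→d6:-→d7:-→d8:H5→d9:H1→d10:-  best=H1
  ? 19.0.0.110  path d0:H3→d1:-→d2:-→d3:-→d4:-→d5:-→d6:-→d7:-→d8:H5  best=H5
  + 208.0.0.0/8 (H2) depth=8
  + 19.184.0.0/16 (H5) depth=16
  ? 208.0.0.0  path d0:H3→d1:H5→d2:-→d3:-→d4:-→d5:-→d6:-→d7:-→d8:H2→d9:-  best=H2
  + 208.125.126.161/32 (H5) depth=32
  ? 19.128.6.96  path d0:H3→d1:-→d2:-→d3:-→d4:-→d5:-→d6:-→d7:-→d8:H5→d9:H1→d10:-  best=H1
  ? 208.125.126.161  path d0:H3→d1:H5→d2:-→d3:-→d4:-→d5:-→d6:-→d7:-→d8:H2→d9:-→d10:-→d11:-→d12:-→d13:-→d14:-→d15:-→d16:-→d17:-→d18:-→d19:-→d20:-→d21:-→d22:-→d23:-→d24:-→d25:-→d26:-→d27:-→d28:-→d29:-→d30:-→d31:-→d32:H5  best=H5

== LOOKUPS ==
["H5","H4","H1","H1","H5","H2","H1","H5"]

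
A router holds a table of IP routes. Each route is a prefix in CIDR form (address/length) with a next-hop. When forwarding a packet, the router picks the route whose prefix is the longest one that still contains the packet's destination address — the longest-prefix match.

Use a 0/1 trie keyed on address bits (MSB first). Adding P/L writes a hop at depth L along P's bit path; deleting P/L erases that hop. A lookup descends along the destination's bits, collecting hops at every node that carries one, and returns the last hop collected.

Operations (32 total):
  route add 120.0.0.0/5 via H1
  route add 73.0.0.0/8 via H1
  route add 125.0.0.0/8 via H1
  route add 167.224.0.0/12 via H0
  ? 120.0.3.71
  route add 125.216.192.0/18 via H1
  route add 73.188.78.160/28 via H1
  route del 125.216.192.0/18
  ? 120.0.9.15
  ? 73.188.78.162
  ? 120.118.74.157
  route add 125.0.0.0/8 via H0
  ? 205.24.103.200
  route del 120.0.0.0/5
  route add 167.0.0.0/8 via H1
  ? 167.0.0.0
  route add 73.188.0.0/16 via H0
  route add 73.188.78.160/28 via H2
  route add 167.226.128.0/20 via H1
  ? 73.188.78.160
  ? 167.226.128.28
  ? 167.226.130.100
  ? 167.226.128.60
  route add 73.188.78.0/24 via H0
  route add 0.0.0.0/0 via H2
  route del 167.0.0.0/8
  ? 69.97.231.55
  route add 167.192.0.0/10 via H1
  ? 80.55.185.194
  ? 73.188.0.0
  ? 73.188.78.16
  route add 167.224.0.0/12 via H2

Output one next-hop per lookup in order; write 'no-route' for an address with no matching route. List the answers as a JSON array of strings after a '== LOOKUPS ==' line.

Apply in order:
  add 120.0.0.0/5 -> H1 at depth 5
  add 73.0.0.0/8 -> H1 at depth 8
  add 125.0.0.0/8 -> H1 at depth 8
  add 167.224.0.0/12 -> H0 at depth 12
  Q 120.0.3.71: descend 01111 ; hops seen [H1] ; pick H1
  add 125.216.192.0/18 -> H1 at depth 18
  add 73.188.78.160/28 -> H1 at depth 28
  - 125.216.192.0/18 clear@18
  Q 120.0.9.15: descend 01111 ; hops seen [H1] ; pick H1
  Q 73.188.78.162: descend 0100100110111100010011101010 ; hops seen [H1,H1] ; pick H1
  Q 120.118.74.157: descend 01111 ; hops seen [H1] ; pick H1
  add 125.0.0.0/8 -> H0 at depth 8
  Q 205.24.103.200: descend 1 ; hops seen [∅] ; pick no-route
  - 120.0.0.0/5 clear@5
  add 167.0.0.0/8 -> H1 at depth 8
  Q 167.0.0.0: descend 10100111 ; hops seen [H1] ; pick H1
  add 73.188.0.0/16 -> H0 at depth 16
  add 73.188.78.160/28 -> H2 at depth 28
  add 167.226.128.0/20 -> H1 at depth 20
  Q 73.188.78.160: descend 0100100110111100010011101010 ; hops seen [H1,H0,H2] ; pick H2
  Q 167.226.128.28: descend 10100111111000101000 ; hops seen [H1,H0,H1] ; pick H1
  Q 167.226.130.100: descend 10100111111000101000 ; hops seen [H1,H0,H1] ; pick H1
  Q 167.226.128.60: descend 10100111111000101000 ; hops seen [H1,H0,H1] ; pick H1
  add 73.188.78.0/24 -> H0 at depth 24
  add 0.0.0.0/0 -> H2 at depth 0
  - 167.0.0.0/8 clear@8
  Q 69.97.231.55: descend 0100 ; hops seen [H2] ; pick H2
  add 167.192.0.0/10 -> H1 at depth 10
  Q 80.55.185.194: descend 010 ; hops seen [H2] ; pick H2
  Q 73.188.0.0: descend 01001001101111000 ; hops seen [H2,H1,H0] ; pick H0
  Q 73.188.78.16: descend 010010011011110001001110 ; hops seen [H2,H1,H0,H0] ; pick H0
  add 167.224.0.0/12 -> H2 at depth 12

== LOOKUPS ==
["H1","H1","H1","H1","no-route","H1","H2","H1","H1","H1","H2","H2","H0","H0"]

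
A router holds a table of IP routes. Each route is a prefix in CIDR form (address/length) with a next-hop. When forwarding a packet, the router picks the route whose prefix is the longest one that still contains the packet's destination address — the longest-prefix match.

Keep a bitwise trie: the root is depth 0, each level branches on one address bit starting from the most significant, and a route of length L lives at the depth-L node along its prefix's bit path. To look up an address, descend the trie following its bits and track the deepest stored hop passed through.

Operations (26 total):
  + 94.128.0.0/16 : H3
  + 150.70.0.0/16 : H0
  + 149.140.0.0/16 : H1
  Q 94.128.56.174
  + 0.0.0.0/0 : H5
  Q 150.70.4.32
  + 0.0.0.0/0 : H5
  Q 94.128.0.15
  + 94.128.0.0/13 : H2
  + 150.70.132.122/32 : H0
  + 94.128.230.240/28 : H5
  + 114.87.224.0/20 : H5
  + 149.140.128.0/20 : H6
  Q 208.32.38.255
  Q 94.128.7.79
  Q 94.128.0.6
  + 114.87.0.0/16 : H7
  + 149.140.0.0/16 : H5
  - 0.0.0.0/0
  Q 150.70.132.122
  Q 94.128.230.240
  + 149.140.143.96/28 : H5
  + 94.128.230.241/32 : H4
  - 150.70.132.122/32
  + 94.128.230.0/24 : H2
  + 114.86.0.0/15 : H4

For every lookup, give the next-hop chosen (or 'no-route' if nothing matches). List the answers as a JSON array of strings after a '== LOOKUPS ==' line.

Trace:
  add 94.128.0.0/16 -> H3 at depth 16
  add 150.70.0.0/16 -> H0 at depth 16
  add 149.140.0.0/16 -> H1 at depth 16
  lookup 94.128.56.174: bits 0101111010000000 walk d0:-→d1:-→d2:-→d3:-→d4:-→d5:-→d6:-→d7:-→d8:-→d9:-→d10:-→d11:-→d12:-→d13:-→d14:-→d15:-→d16:H3 -> H3
  add 0.0.0.0/0 -> H5 at depth 0
  lookup 150.70.4.32: bits 1001011001000110 walk d0:H5→d1:-→d2:-→d3:-→d4:-→d5:-→d6:-→d7:-→d8:-→d9:-→d10:-→d11:-→d12:-→d13:-→d14:-→d15:-→d16:H0 -> H0
  add 0.0.0.0/0 -> H5 at depth 0
  lookup 94.128.0.15: bits 0101111010000000 walk d0:H5→d1:-→d2:-→d3:-→d4:-→d5:-→d6:-→d7:-→d8:-→d9:-→d10:-→d11:-→d12:-→d13:-→d14:-→d15:-→d16:H3 -> H3
  add 94.128.0.0/13 -> H2 at depth 13
  add 150.70.132.122/32 -> H0 at depth 32
  add 94.128.230.240/28 -> H5 at depth 28
  add 114.87.224.0/20 -> H5 at depth 20
  add 149.140.128.0/20 -> H6 at depth 20
  lookup 208.32.38.255: bits 1 walk d0:H5→d1:- -> H5
  lookup 94.128.7.79: bits 0101111010000000 walk d0:H5→d1:-→d2:-→d3:-→d4:-→d5:-→d6:-→d7:-→d8:-→d9:-→d10:-→d11:-→d12:-→d13:H2→d14:-→d15:-→d16:H3 -> H3
  lookup 94.128.0.6: bits 0101111010000000 walk d0:H5→d1:-→d2:-→d3:-→d4:-→d5:-→d6:-→d7:-→d8:-→d9:-→d10:-→d11:-→d12:-→d13:H2→d14:-→d15:-→d16:H3 -> H3
  add 114.87.0.0/16 -> H7 at depth 16
  add 149.140.0.0/16 -> H5 at depth 16
  del 0.0.0.0/0 (clear depth 0)
  lookup 150.70.132.122: bits 10010110010001101000010001111010 walk d0:-→d1:-→d2:-→d3:-→d4:-→d5:-→d6:-→d7:-→d8:-→d9:-→d10:-→d11:-→d12:-→d13:-→d14:-→d15:-→d16:H0→d17:-→d18:-→d19:-→d20:-→d21:-→d22:-→d23:-→d24:-→d25:-→d26:-→d27:-→d28:-→d29:-→d30:-→d31:-→d32:H0 -> H0
  lookup 94.128.230.240: bits 0101111010000000111001101111 walk d0:-→d1:-→d2:-→d3:-→d4:-→d5:-→d6:-→d7:-→d8:-→d9:-→d10:-→d11:-→d12:-→d13:H2→d14:-→d15:-→d16:H3→d17:-→d18:-→d19:-→d20:-→d21:-→d22:-→d23:-→d24:-→d25:-→d26:-→d27:-→d28:H5 -> H5
  add 149.140.143.96/28 -> H5 at depth 28
  add 94.128.230.241/32 -> H4 at depth 32
  del 150.70.132.122/32 (clear depth 32)
  add 94.128.230.0/24 -> H2 at depth 24
  add 114.86.0.0/15 -> H4 at depth 15

== LOOKUPS ==
["H3","H0","H3","H5","H3","H3","H0","H5"]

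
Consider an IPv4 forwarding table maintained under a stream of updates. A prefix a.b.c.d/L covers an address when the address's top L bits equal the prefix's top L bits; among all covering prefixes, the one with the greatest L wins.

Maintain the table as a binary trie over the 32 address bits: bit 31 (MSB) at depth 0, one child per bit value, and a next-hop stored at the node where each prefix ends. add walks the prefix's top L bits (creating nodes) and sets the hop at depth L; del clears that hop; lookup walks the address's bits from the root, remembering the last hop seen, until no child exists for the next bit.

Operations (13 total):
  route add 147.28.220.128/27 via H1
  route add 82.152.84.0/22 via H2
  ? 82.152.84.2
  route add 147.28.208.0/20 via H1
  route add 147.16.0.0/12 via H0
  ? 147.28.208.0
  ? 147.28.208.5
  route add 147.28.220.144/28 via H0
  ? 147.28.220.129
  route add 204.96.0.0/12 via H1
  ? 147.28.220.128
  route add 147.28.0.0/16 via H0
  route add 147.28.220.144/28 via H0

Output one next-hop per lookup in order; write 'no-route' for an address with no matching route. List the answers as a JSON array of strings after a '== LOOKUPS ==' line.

Apply in order:
  + 147.28.220.128/27 (H1) depth=27
  + 82.152.84.0/22 (H2) depth=22
  lookup 82.152.84.2: bits 0101001010011000010101 walk d0:-→d1:-→d2:-→d3:-→d4:-→d5:-→d6:-→d7:-→d8:-→d9:-→d10:-→d11:-→d12:-→d13:-→d14:-→d15:-→d16:-→d17:-→d18:-→d19:-→d20:-→d21:-→d22:H2 -> H2
  + 147.28.208.0/20 (H1) depth=20
  + 147.16.0.0/12 (H0) depth=12
  lookup 147.28.208.0: bits 10010011000111001101 walk d0:-→d1:-→d2:-→d3:-→d4:-→d5:-→d6:-→d7:-→d8:-→d9:-→d10:-→d11:-→d12:H0→d13:-→d14:-→d15:-→d16:-→d17:-→d18:-→d19:-→d20:H1 -> H1
  lookup 147.28.208.5: bits 10010011000111001101 walk d0:-→d1:-→d2:-→d3:-→d4:-→d5:-→d6:-→d7:-→d8:-→d9:-→d10:-→d11:-→d12:H0→d13:-→d14:-→d15:-→d16:-→d17:-→d18:-→d19:-→d20:H1 -> H1
  + 147.28.220.144/28 (H0) depth=28
  lookup 147.28.220.129: bits 100100110001110011011100100 walk d0:-→d1:-→d2:-→d3:-→d4:-→d5:-→d6:-→d7:-→d8:-→d9:-→d10:-→d11:-→d12:H0→d13:-→d14:-→d15:-→d16:-→d17:-→d18:-→d19:-→d20:H1→d21:-→d22:-→d23:-→d24:-→d25:-→d26:-→d27:H1 -> H1
  + 204.96.0.0/12 (H1) depth=12
  lookup 147.28.220.128: bits 100100110001110011011100100 walk d0:-→d1:-→d2:-→d3:-→d4:-→d5:-→d6:-→d7:-→d8:-→d9:-→d10:-→d11:-→d12:H0→d13:-→d14:-→d15:-→d16:-→d17:-→d18:-→d19:-→d20:H1→d21:-→d22:-→d23:-→d24:-→d25:-→d26:-→d27:H1 -> H1
  + 147.28.0.0/16 (H0) depth=16
  + 147.28.220.144/28 (H0) depth=28

== LOOKUPS ==
["H2","H1","H1","H1","H1"]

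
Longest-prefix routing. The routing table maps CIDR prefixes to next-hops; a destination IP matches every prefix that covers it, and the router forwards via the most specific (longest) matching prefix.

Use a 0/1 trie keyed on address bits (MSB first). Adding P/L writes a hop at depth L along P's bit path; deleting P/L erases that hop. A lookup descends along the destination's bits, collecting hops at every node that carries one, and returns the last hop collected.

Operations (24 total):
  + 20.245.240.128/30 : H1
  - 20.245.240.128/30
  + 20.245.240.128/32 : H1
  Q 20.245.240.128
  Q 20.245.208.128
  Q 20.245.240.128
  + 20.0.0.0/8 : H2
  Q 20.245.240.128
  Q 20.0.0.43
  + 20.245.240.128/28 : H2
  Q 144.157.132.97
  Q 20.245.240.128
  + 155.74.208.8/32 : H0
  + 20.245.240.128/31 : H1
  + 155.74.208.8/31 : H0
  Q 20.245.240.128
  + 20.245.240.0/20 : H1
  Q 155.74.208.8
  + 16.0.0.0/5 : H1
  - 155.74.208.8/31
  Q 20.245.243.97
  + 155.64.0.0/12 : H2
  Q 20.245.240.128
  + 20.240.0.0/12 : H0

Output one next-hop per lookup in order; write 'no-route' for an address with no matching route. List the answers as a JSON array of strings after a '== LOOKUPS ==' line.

Process each operation:
  add 20.245.240.128/30 -> H1 at depth 30
  - 20.245.240.128/30 clear@30
  add 20.245.240.128/32 -> H1 at depth 32
  ? 20.245.240.128  path d0:-→d1:-→d2:-→d3:-→d4:-→d5:-→d6:-→d7:-→d8:-→d9:-→d10:-→d11:-→d12:-→d13:-→d14:-→d15:-→d16:-→d17:-→d18:-→d19:-→d20:-→d21:-→d22:-→d23:-→d24:-→d25:-→d26:-→d27:-→d28:-→d29:-→d30:-→d31:-→d32:H1  best=H1
  ? 20.245.208.128  path d0:-→d1:-→d2:-→d3:-→d4:-→d5:-→d6:-→d7:-→d8:-→d9:-→d10:-→d11:-→d12:-→d13:-→d14:-→d15:-→d16:-→d17:-→d18:-  best=no-route
  ? 20.245.240.128  path d0:-→d1:-→d2:-→d3:-→d4:-→d5:-→d6:-→d7:-→d8:-→d9:-→d10:-→d11:-→d12:-→d13:-→d14:-→d15:-→d16:-→d17:-→d18:-→d19:-→d20:-→d21:-→d22:-→d23:-→d24:-→d25:-→d26:-→d27:-→d28:-→d29:-→d30:-→d31:-→d32:H1  best=H1
  add 20.0.0.0/8 -> H2 at depth 8
  ? 20.245.240.128  path d0:-→d1:-→d2:-→d3:-→d4:-→d5:-→d6:-→d7:-→d8:H2→d9:-→d10:-→d11:-→d12:-→d13:-→d14:-→d15:-→d16:-→d17:-→d18:-→d19:-→d20:-→d21:-→d22:-→d23:-→d24:-→d25:-→d26:-→d27:-→d28:-→d29:-→d30:-→d31:-→d32:H1  best=H1
  ? 20.0.0.43  path d0:-→d1:-→d2:-→d3:-→d4:-→d5:-→d6:-→d7:-→d8:H2  best=H2
  add 20.245.240.128/28 -> H2 at depth 28
  ? 144.157.132.97  path d0:-  best=no-route
  ? 20.245.240.128  path d0:-→d1:-→d2:-→d3:-→d4:-→d5:-→d6:-→d7:-→d8:H2→d9:-→d10:-→d11:-→d12:-→d13:-→d14:-→d15:-→d16:-→d17:-→d18:-→d19:-→d20:-→d21:-→d22:-→d23:-→d24:-→d25:-→d26:-→d27:-→d28:H2→d29:-→d30:-→d31:-→d32:H1  best=H1
  add 155.74.208.8/32 -> H0 at depth 32
  add 20.245.240.128/31 -> H1 at depth 31
  add 155.74.208.8/31 -> H0 at depth 31
  ? 20.245.240.128  path d0:-→d1:-→d2:-→d3:-→d4:-→d5:-→d6:-→d7:-→d8:H2→d9:-→d10:-→d11:-→d12:-→d13:-→d14:-→d15:-→d16:-→d17:-→d18:-→d19:-→d20:-→d21:-→d22:-→d23:-→d24:-→d25:-→d26:-→d27:-→d28:H2→d29:-→d30:-→d31:H1→d32:H1  best=H1
  add 20.245.240.0/20 -> H1 at depth 20
  ? 155.74.208.8  path d0:-→d1:-→d2:-→d3:-→d4:-→d5:-→d6:-→d7:-→d8:-→d9:-→d10:-→d11:-→d12:-→d13:-→d14:-→d15:-→d16:-→d17:-→d18:-→d19:-→d20:-→d21:-→d22:-→d23:-→d24:-→d25:-→d26:-→d27:-→d28:-→d29:-→d30:-→d31:H0→d32:H0  best=H0
  add 16.0.0.0/5 -> H1 at depth 5
  - 155.74.208.8/31 clear@31
  ? 20.245.243.97  path d0:-→d1:-→d2:-→d3:-→d4:-→d5:H1→d6:-→d7:-→d8:H2→d9:-→d10:-→d11:-→d12:-→d13:-→d14:-→d15:-→d16:-→d17:-→d18:-→d19:-→d20:H1→d21:-→d22:-  best=H1
  add 155.64.0.0/12 -> H2 at depth 12
  ? 20.245.240.128  path d0:-→d1:-→d2:-→d3:-→d4:-→d5:H1→d6:-→d7:-→d8:H2→d9:-→d10:-→d11:-→d12:-→d13:-→d14:-→d15:-→d16:-→d17:-→d18:-→d19:-→d20:H1→d21:-→d22:-→d23:-→d24:-→d25:-→d26:-→d27:-→d28:H2→d29:-→d30:-→d31:H1→d32:H1  best=H1
  add 20.240.0.0/12 -> H0 at depth 12

== LOOKUPS ==
["H1","no-route","H1","H1","H2","no-route","H1","H1","H0","H1","H1"]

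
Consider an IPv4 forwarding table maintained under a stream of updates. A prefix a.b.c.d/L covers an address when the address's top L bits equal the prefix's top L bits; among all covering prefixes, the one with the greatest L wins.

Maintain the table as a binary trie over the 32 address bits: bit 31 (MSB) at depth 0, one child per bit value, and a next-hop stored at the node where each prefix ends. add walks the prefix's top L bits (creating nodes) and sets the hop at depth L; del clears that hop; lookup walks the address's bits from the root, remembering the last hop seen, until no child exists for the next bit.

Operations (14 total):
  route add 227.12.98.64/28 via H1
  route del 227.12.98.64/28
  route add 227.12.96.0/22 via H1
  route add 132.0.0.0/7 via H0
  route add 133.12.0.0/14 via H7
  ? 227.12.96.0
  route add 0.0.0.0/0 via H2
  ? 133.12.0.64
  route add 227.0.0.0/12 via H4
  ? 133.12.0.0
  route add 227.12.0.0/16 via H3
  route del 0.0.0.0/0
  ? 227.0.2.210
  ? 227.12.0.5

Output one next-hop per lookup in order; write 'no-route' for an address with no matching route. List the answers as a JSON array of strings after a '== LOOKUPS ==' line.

Apply in order:
  + 227.12.98.64/28 (H1) depth=28
  del 227.12.98.64/28 (clear depth 28)
  + 227.12.96.0/22 (H1) depth=22
  + 132.0.0.0/7 (H0) depth=7
  + 133.12.0.0/14 (H7) depth=14
  lookup 227.12.96.0: bits 1110001100001100011000 walk d0:-→d1:-→d2:-→d3:-→d4:-→d5:-→d6:-→d7:-→d8:-→d9:-→d10:-→d11:-→d12:-→d13:-→d14:-→d15:-→d16:-→d17:-→d18:-→d19:-→d20:-→d21:-→d22:H1 -> H1
  + 0.0.0.0/0 (H2) depth=0
  lookup 133.12.0.64: bits 10000101000011 walk d0:H2→d1:-→d2:-→d3:-→d4:-→d5:-→d6:-→d7:H0→d8:-→d9:-→d10:-→d11:-→d12:-→d13:-→d14:H7 -> H7
  + 227.0.0.0/12 (H4) depth=12
  lookup 133.12.0.0: bits 10000101000011 walk d0:H2→d1:-→d2:-→d3:-→d4:-→d5:-→d6:-→d7:H0→d8:-→d9:-→d10:-→d11:-→d12:-→d13:-→d14:H7 -> H7
  + 227.12.0.0/16 (H3) depth=16
  del 0.0.0.0/0 (clear depth 0)
  lookup 227.0.2.210: bits 111000110000 walk d0:-→d1:-→d2:-→d3:-→d4:-→d5:-→d6:-→d7:-→d8:-→d9:-→d10:-→d11:-→d12:H4 -> H4
  lookup 227.12.0.5: bits 11100011000011000 walk d0:-→d1:-→d2:-→d3:-→d4:-→d5:-→d6:-→d7:-→d8:-→d9:-→d10:-→d11:-→d12:H4→d13:-→d14:-→d15:-→d16:H3→d17:- -> H3

== LOOKUPS ==
["H1","H7","H7","H4","H3"]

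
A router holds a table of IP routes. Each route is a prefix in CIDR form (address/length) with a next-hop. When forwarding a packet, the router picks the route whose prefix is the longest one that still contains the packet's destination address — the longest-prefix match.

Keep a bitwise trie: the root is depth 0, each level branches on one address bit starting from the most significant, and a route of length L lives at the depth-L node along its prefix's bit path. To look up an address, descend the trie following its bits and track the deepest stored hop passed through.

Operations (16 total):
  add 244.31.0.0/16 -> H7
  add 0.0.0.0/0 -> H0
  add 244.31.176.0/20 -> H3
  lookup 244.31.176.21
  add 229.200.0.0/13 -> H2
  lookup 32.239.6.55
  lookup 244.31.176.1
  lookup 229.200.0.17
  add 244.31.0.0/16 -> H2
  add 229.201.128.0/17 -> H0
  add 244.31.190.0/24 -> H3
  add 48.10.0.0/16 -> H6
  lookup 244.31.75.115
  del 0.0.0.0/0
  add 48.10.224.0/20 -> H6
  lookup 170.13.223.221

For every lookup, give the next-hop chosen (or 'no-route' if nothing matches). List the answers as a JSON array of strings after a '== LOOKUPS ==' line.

Process each operation:
  + 244.31.0.0/16 (H7) depth=16
  + 0.0.0.0/0 (H0) depth=0
  + 244.31.176.0/20 (H3) depth=20
  Q 244.31.176.21: descend 11110100000111111011 ; hops seen [H0,H7,H3] ; pick H3
  + 229.200.0.0/13 (H2) depth=13
  Q 32.239.6.55: descend ε ; hops seen [H0] ; pick H0
  Q 244.31.176.1: descend 11110100000111111011 ; hops seen [H0,H7,H3] ; pick H3
  Q 229.200.0.17: descend 1110010111001 ; hops seen [H0,H2] ; pick H2
  + 244.31.0.0/16 (H2) depth=16
  + 229.201.128.0/17 (H0) depth=17
  + 244.31.190.0/24 (H3) depth=24
  + 48.10.0.0/16 (H6) depth=16
  Q 244.31.75.115: descend 1111010000011111 ; hops seen [H0,H2] ; pick H2
  del 0.0.0.0/0 (clear depth 0)
  + 48.10.224.0/20 (H6) depth=20
  Q 170.13.223.221: descend 1 ; hops seen [∅] ; pick no-route

== LOOKUPS ==
["H3","H0","H3","H2","H2","no-route"]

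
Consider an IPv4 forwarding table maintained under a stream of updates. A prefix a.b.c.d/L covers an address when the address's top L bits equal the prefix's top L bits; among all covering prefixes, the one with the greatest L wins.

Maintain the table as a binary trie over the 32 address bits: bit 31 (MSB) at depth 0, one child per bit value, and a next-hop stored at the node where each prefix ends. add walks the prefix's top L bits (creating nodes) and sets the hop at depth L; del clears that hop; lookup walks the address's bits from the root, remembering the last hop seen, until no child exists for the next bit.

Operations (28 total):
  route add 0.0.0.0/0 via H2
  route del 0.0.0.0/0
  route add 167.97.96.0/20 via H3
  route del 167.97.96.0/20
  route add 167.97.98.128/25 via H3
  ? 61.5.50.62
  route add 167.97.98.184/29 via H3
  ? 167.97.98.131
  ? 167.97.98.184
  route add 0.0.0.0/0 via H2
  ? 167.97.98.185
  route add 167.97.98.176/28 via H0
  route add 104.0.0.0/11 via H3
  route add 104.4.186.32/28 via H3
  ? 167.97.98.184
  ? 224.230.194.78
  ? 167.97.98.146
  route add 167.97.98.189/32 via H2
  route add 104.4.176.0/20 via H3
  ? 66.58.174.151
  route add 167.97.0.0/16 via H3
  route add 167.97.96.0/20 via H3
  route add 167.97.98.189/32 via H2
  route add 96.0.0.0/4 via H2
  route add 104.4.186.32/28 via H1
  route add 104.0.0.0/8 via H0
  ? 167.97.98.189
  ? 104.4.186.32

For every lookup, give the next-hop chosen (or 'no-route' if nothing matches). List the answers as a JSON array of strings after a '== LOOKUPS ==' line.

Apply in order:
  + 0.0.0.0/0 (H2) depth=0
  - 0.0.0.0/0 clear@0
  + 167.97.96.0/20 (H3) depth=20
  - 167.97.96.0/20 clear@20
  + 167.97.98.128/25 (H3) depth=25
  lookup 61.5.50.62: bits ε walk d0:- -> no-route
  + 167.97.98.184/29 (H3) depth=29
  lookup 167.97.98.131: bits 10100111011000010110001010 walk d0:-→d1:-→d2:-→d3:-→d4:-→d5:-→d6:-→d7:-→d8:-→d9:-→d10:-→d11:-→d12:-→d13:-→d14:-→d15:-→d16:-→d17:-→d18:-→d19:-→d20:-→d21:-→d22:-→d23:-→d24:-→d25:H3→d26:- -> H3
  lookup 167.97.98.184: bits 10100111011000010110001010111 walk d0:-→d1:-→d2:-→d3:-→d4:-→d5:-→d6:-→d7:-→d8:-→d9:-→d10:-→d11:-→d12:-→d13:-→d14:-→d15:-→d16:-→d17:-→d18:-→d19:-→d20:-→d21:-→d22:-→d23:-→d24:-→d25:H3→d26:-→d27:-→d28:-→d29:H3 -> H3
  + 0.0.0.0/0 (H2) depth=0
  lookup 167.97.98.185: bits 10100111011000010110001010111 walk d0:H2→d1:-→d2:-→d3:-→d4:-→d5:-→d6:-→d7:-→d8:-→d9:-→d10:-→d11:-→d12:-→d13:-→d14:-→d15:-→d16:-→d17:-→d18:-→d19:-→d20:-→d21:-→d22:-→d23:-→d24:-→d25:H3→d26:-→d27:-→d28:-→d29:H3 -> H3
  + 167.97.98.176/28 (H0) depth=28
  + 104.0.0.0/11 (H3) depth=11
  + 104.4.186.32/28 (H3) depth=28
  lookup 167.97.98.184: bits 10100111011000010110001010111 walk d0:H2→d1:-→d2:-→d3:-→d4:-→d5:-→d6:-→d7:-→d8:-→d9:-→d10:-→d11:-→d12:-→d13:-→d14:-→d15:-→d16:-→d17:-→d18:-→d19:-→d20:-→d21:-→d22:-→d23:-→d24:-→d25:H3→d26:-→d27:-→d28:H0→d29:H3 -> H3
  lookup 224.230.194.78: bits 1 walk d0:H2→d1:- -> H2
  lookup 167.97.98.146: bits 10100111011000010110001010 walk d0:H2→d1:-→d2:-→d3:-→d4:-→d5:-→d6:-→d7:-→d8:-→d9:-→d10:-→d11:-→d12:-→d13:-→d14:-→d15:-→d16:-→d17:-→d18:-→d19:-→d20:-→d21:-→d22:-→d23:-→d24:-→d25:H3→d26:- -> H3
  + 167.97.98.189/32 (H2) depth=32
  + 104.4.176.0/20 (H3) depth=20
  lookup 66.58.174.151: bits 01 walk d0:H2→d1:-→d2:- -> H2
  + 167.97.0.0/16 (H3) depth=16
  + 167.97.96.0/20 (H3) depth=20
  + 167.97.98.189/32 (H2) depth=32
  + 96.0.0.0/4 (H2) depth=4
  + 104.4.186.32/28 (H1) depth=28
  + 104.0.0.0/8 (H0) depth=8
  lookup 167.97.98.189: bits 10100111011000010110001010111101 walk d0:H2→d1:-→d2:-→d3:-→d4:-→d5:-→d6:-→d7:-→d8:-→d9:-→d10:-→d11:-→d12:-→d13:-→d14:-→d15:-→d16:H3→d17:-→d18:-→d19:-→d20:H3→d21:-→d22:-→d23:-→d24:-→d25:H3→d26:-→d27:-→d28:H0→d29:H3→d30:-→d31:-→d32:H2 -> H2
  lookup 104.4.186.32: bits 0110100000000100101110100010 walk d0:H2→d1:-→d2:-→d3:-→d4:H2→d5:-→d6:-→d7:-→d8:H0→d9:-→d10:-→d11:H3→d12:-→d13:-→d14:-→d15:-→d16:-→d17:-→d18:-→d19:-→d20:H3→d21:-→d22:-→d23:-→d24:-→d25:-→d26:-→d27:-→d28:H1 -> H1

== LOOKUPS ==
["no-route","H3","H3","H3","H3","H2","H3","H2","H2","H1"]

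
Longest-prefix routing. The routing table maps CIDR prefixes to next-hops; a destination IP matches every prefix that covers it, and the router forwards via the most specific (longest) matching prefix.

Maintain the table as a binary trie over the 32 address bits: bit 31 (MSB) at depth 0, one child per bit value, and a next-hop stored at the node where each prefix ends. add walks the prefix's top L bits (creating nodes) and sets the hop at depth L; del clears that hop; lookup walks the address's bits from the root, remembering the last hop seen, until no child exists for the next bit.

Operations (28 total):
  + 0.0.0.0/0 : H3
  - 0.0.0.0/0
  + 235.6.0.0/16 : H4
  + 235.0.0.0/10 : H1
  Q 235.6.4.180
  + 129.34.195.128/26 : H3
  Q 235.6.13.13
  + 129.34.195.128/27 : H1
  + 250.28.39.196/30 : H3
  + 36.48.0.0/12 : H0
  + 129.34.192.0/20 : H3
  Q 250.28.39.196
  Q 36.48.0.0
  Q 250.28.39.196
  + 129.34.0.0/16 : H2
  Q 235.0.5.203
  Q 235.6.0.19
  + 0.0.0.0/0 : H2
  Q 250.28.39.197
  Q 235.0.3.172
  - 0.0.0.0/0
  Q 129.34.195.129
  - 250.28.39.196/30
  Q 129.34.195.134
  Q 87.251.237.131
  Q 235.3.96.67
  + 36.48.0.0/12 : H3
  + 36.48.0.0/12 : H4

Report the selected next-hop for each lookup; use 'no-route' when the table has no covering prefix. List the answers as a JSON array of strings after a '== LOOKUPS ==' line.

Apply in order:
  add 0.0.0.0/0 -> H3 at depth 0
  del 0.0.0.0/0 (clear depth 0)
  add 235.6.0.0/16 -> H4 at depth 16
  add 235.0.0.0/10 -> H1 at depth 10
  ? 235.6.4.180  path d0:-→d1:-→d2:-→d3:-→d4:-→d5:-→d6:-→d7:-→d8:-→d9:-→d10:H1→d11:-→d12:-→d13:-→d14:-→d15:-→d16:H4  best=H4
  add 129.34.195.128/26 -> H3 at depth 26
  ? 235.6.13.13  path d0:-→d1:-→d2:-→d3:-→d4:-→d5:-→d6:-→d7:-→d8:-→d9:-→d10:H1→d11:-→d12:-→d13:-→d14:-→d15:-→d16:H4  best=H4
  add 129.34.195.128/27 -> H1 at depth 27
  add 250.28.39.196/30 -> H3 at depth 30
  add 36.48.0.0/12 -> H0 at depth 12
  add 129.34.192.0/20 -> H3 at depth 20
  ? 250.28.39.196  path d0:-→d1:-→d2:-→d3:-→d4:-→d5:-→d6:-→d7:-→d8:-→d9:-→d10:-→d11:-→d12:-→d13:-→d14:-→d15:-→d16:-→d17:-→d18:-→d19:-→d20:-→d21:-→d22:-→d23:-→d24:-→d25:-→d26:-→d27:-→d28:-→d29:-→d30:H3  best=H3
  ? 36.48.0.0  path d0:-→d1:-→d2:-→d3:-→d4:-→d5:-→d6:-→d7:-→d8:-→d9:-→d10:-→d11:-→d12:H0  best=H0
  ? 250.28.39.196  path d0:-→d1:-→d2:-→d3:-→d4:-→d5:-→d6:-→d7:-→d8:-→d9:-→d10:-→d11:-→d12:-→d13:-→d14:-→d15:-→d16:-→d17:-→d18:-→d19:-→d20:-→d21:-→d22:-→d23:-→d24:-→d25:-→d26:-→d27:-→d28:-→d29:-→d30:H3  best=H3
  add 129.34.0.0/16 -> H2 at depth 16
  ? 235.0.5.203  path d0:-→d1:-→d2:-→d3:-→d4:-→d5:-→d6:-→d7:-→d8:-→d9:-→d10:H1→d11:-→d12:-→d13:-  best=H1
  ? 235.6.0.19  path d0:-→d1:-→d2:-→d3:-→d4:-→d5:-→d6:-→d7:-→d8:-→d9:-→d10:H1→d11:-→d12:-→d13:-→d14:-→d15:-→d16:H4  best=H4
  add 0.0.0.0/0 -> H2 at depth 0
  ? 250.28.39.197  path d0:H2→d1:-→d2:-→d3:-→d4:-→d5:-→d6:-→d7:-→d8:-→d9:-→d10:-→d11:-→d12:-→d13:-→d14:-→d15:-→d16:-→d17:-→d18:-→d19:-→d20:-→d21:-→d22:-→d23:-→d24:-→d25:-→d26:-→d27:-→d28:-→d29:-→d30:H3  best=H3
  ? 235.0.3.172  path d0:H2→d1:-→d2:-→d3:-→d4:-→d5:-→d6:-→d7:-→d8:-→d9:-→d10:H1→d11:-→d12:-→d13:-  best=H1
  del 0.0.0.0/0 (clear depth 0)
  ? 129.34.195.129  path d0:-→d1:-→d2:-→d3:-→d4:-→d5:-→d6:-→d7:-→d8:-→d9:-→d10:-→d11:-→d12:-→d13:-→d14:-→d15:-→d16:H2→d17:-→d18:-→d19:-→d20:H3→d21:-→d22:-→d23:-→d24:-→d25:-→d26:H3→d27:H1  best=H1
  del 250.28.39.196/30 (clear depth 30)
  ? 129.34.195.134  path d0:-→d1:-→d2:-→d3:-→d4:-→d5:-→d6:-→d7:-→d8:-→d9:-→d10:-→d11:-→d12:-→d13:-→d14:-→d15:-→d16:H2→d17:-→d18:-→d19:-→d20:H3→d21:-→d22:-→d23:-→d24:-→d25:-→d26:H3→d27:H1  best=H1
  ? 87.251.237.131  path d0:-→d1:-  best=no-route
  ? 235.3.96.67  path d0:-→d1:-→d2:-→d3:-→d4:-→d5:-→d6:-→d7:-→d8:-→d9:-→d10:H1→d11:-→d12:-→d13:-  best=H1
  add 36.48.0.0/12 -> H3 at depth 12
  add 36.48.0.0/12 -> H4 at depth 12

== LOOKUPS ==
["H4","H4","H3","H0","H3","H1","H4","H3","H1","H1","H1","no-route","H1"]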